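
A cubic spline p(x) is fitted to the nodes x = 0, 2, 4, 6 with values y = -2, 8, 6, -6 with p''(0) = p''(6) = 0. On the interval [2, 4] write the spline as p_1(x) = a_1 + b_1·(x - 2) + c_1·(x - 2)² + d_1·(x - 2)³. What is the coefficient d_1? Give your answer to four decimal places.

With M_i denoting the second derivative at x_i, h_i = 2, 2, 2, and Δ_i = (y_(i+1) − y_i)/h_i = 5, -1, -6:
  2·M_0 + 8·M_1 + 2·M_2 = 6(Δ_1 - Δ_0) = -36
  2·M_1 + 8·M_2 + 2·M_3 = 6(Δ_2 - Δ_1) = -30
Natural end conditions: M_0 = M_3 = 0.
Forward elimination and back-substitution give M_0 = 0, M_1 = -19/5, M_2 = -14/5, M_3 = 0.
On [2, 4], with p_1(x) = a_1 + b_1·(x - 2) + c_1·(x - 2)² + d_1·(x - 2)³: c_1 = M_1/2 = -19/10, d_1 = (M_2 - M_1)/(6h_1) = 1/12, b_1 = Δ_1 - h_1(2M_1 + M_2)/6 = 37/15.

0.0833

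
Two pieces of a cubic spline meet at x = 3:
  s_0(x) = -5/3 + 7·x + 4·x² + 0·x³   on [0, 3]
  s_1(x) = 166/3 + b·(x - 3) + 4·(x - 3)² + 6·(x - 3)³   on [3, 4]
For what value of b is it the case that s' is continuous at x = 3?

31

s_0'(x) = 7 + 8·x + 0·x², so s_0'(3) = 31. On the right, s_1'(3) = b, so b = 31.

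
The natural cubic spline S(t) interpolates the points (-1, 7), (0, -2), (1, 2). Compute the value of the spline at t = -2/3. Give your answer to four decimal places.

Write m_i for S''(x_i). With h_i = 1, 1 and divided differences Δ_i = -9, 4, the continuity of S' gives the tridiagonal system
  1·m_0 + 4·m_1 + 1·m_2 = 6(Δ_1 - Δ_0) = 78
Natural end conditions: m_0 = m_2 = 0.
Solving: m_0 = 0, m_1 = 39/2, m_2 = 0.
On [-1, 0], S(t) = 7 - 49/4·(t + 1) + 0·(t + 1)² + 13/4·(t + 1)³.
With (t + 1) = 1/3: S(-2/3) = 82/27.

3.0370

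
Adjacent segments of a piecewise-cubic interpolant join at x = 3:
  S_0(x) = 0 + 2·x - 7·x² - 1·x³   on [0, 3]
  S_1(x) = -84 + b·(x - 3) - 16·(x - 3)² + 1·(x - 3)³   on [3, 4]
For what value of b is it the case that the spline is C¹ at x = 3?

-67

S_0'(x) = 2 - 14·x - 3·x², so S_0'(3) = -67. On the right, S_1'(3) = b, so b = -67.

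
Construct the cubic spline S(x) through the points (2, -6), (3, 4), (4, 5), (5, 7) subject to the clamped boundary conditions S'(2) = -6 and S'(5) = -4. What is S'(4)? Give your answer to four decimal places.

Let M_i = S''(x_i). Step sizes h_i = 1, 1, 1; slopes of the chords Δ_i = (y_(i+1) - y_i)/h_i = 10, 1, 2.
  1·M_0 + 4·M_1 + 1·M_2 = 6(Δ_1 - Δ_0) = -54
  1·M_1 + 4·M_2 + 1·M_3 = 6(Δ_2 - Δ_1) = 6
Clamped end conditions give two more equations: 2h_0·M_0 + h_0·M_1 = 6(Δ_0 - S'(2)) = 96 and h_2·M_2 + 2h_2·M_3 = 6(S'(5) - Δ_2) = -36.
Forward elimination and back-substitution give M_0 = 974/15, M_1 = -508/15, M_2 = 248/15, M_3 = -394/15.
On [4, 5], S'(x) = b_2 + 2c_2·(x - 4) + 3d_2·(x - 4)² with b_2 = Δ_2 - h_2(2M_2 + M_3)/6 = 13/15, c_2 = M_2/2 = 124/15, d_2 = (M_3 - M_2)/(6h_2) = -107/15. So S'(4) = 13/15.

0.8667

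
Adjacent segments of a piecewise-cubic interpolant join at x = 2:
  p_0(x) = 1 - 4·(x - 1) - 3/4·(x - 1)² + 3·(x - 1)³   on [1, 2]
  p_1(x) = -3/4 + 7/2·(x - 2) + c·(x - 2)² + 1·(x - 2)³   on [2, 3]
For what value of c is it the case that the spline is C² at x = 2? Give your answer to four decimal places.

p_0''(x) = -3/2 + 18·(x - 1), so p_0''(2) = 33/2. On the right, p_1''(2) = 2c, so c = 33/4.

8.2500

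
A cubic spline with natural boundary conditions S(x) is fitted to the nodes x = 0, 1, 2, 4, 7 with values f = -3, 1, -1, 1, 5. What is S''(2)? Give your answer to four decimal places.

Write m_i for S''(x_i). With h_i = 1, 1, 2, 3 and divided differences Δ_i = 4, -2, 1, 4/3, the continuity of S' gives the tridiagonal system
  1·m_0 + 4·m_1 + 1·m_2 = 6(Δ_1 - Δ_0) = -36
  1·m_1 + 6·m_2 + 2·m_3 = 6(Δ_2 - Δ_1) = 18
  2·m_2 + 10·m_3 + 3·m_4 = 6(Δ_3 - Δ_2) = 2
Natural end conditions: m_0 = m_4 = 0.
Forward elimination and back-substitution give m_0 = 0, m_1 = -1096/107, m_2 = 532/107, m_3 = -85/107, m_4 = 0.

4.9720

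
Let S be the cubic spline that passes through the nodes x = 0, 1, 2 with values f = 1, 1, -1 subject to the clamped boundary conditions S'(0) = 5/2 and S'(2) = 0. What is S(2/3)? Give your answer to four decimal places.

Let m_i = S''(x_i). Step sizes h_i = 1, 1; slopes of the chords Δ_i = (y_(i+1) - y_i)/h_i = 0, -2.
  1·m_0 + 4·m_1 + 1·m_2 = 6(Δ_1 - Δ_0) = -12
Clamped end conditions give two more equations: 2h_0·m_0 + h_0·m_1 = 6(Δ_0 - S'(0)) = -15 and h_1·m_1 + 2h_1·m_2 = 6(S'(2) - Δ_1) = 12.
Solving the tridiagonal system: m_0 = -23/4, m_1 = -7/2, m_2 = 31/4.
On [0, 1], S(x) = 1 + 5/2·x - 23/8·x² + 3/8·x³.
With x = 2/3: S(2/3) = 3/2.

1.5000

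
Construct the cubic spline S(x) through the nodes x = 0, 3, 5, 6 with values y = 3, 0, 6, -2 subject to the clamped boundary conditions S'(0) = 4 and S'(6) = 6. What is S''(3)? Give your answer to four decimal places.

With M_i denoting the second derivative at x_i, h_i = 3, 2, 1, and Δ_i = (y_(i+1) − y_i)/h_i = -1, 3, -8:
  3·M_0 + 10·M_1 + 2·M_2 = 6(Δ_1 - Δ_0) = 24
  2·M_1 + 6·M_2 + 1·M_3 = 6(Δ_2 - Δ_1) = -66
Clamped end conditions give two more equations: 2h_0·M_0 + h_0·M_1 = 6(Δ_0 - S'(0)) = -30 and h_2·M_2 + 2h_2·M_3 = 6(S'(6) - Δ_2) = 84.
Solving: M_0 = -572/57, M_1 = 574/57, M_2 = -1328/57, M_3 = 3058/57.

10.0702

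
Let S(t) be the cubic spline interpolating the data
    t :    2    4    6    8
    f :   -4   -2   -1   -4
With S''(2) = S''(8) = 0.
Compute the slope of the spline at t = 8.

Let σ_i = S''(x_i). Step sizes h_i = 2, 2, 2; slopes of the chords Δ_i = (y_(i+1) - y_i)/h_i = 1, 1/2, -3/2.
  2·σ_0 + 8·σ_1 + 2·σ_2 = 6(Δ_1 - Δ_0) = -3
  2·σ_1 + 8·σ_2 + 2·σ_3 = 6(Δ_2 - Δ_1) = -12
Natural end conditions: σ_0 = σ_3 = 0.
Forward elimination and back-substitution give σ_0 = 0, σ_1 = 0, σ_2 = -3/2, σ_3 = 0.
On [6, 8], S'(t) = b_2 + 2c_2·(t - 6) + 3d_2·(t - 6)² with b_2 = Δ_2 - h_2(2σ_2 + σ_3)/6 = -1/2, c_2 = σ_2/2 = -3/4, d_2 = (σ_3 - σ_2)/(6h_2) = 1/8. So S'(8) = -2.

-2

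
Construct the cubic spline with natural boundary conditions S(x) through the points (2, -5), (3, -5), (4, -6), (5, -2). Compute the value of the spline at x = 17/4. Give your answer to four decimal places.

Put M_i = S'' at the i-th knot. Here h = (1, 1, 1) and Δ = (0, -1, 4), so the interior equations h_(i-1)·M_(i-1) + 2(h_(i-1)+h_i)·M_i + h_i·M_(i+1) = 6(Δ_i − Δ_(i-1)) read
  1·M_0 + 4·M_1 + 1·M_2 = 6(Δ_1 - Δ_0) = -6
  1·M_1 + 4·M_2 + 1·M_3 = 6(Δ_2 - Δ_1) = 30
Natural end conditions: M_0 = M_3 = 0.
Hence M_0 = 0, M_1 = -18/5, M_2 = 42/5, M_3 = 0.
On [4, 5], S(x) = -6 + 6/5·(x - 4) + 21/5·(x - 4)² - 7/5·(x - 4)³.
With (x - 4) = 1/4: S(17/4) = -1747/320.

-5.4594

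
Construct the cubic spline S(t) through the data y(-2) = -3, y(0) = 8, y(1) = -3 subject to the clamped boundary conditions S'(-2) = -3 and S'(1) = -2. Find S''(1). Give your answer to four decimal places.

43.8333

Put M_i = S'' at the i-th knot. Here h = (2, 1) and Δ = (11/2, -11), so the interior equations h_(i-1)·M_(i-1) + 2(h_(i-1)+h_i)·M_i + h_i·M_(i+1) = 6(Δ_i − Δ_(i-1)) read
  2·M_0 + 6·M_1 + 1·M_2 = 6(Δ_1 - Δ_0) = -99
Clamped end conditions give two more equations: 2h_0·M_0 + h_0·M_1 = 6(Δ_0 - S'(-2)) = 51 and h_1·M_1 + 2h_1·M_2 = 6(S'(1) - Δ_1) = 54.
Solving: M_0 = 355/12, M_1 = -101/3, M_2 = 263/6.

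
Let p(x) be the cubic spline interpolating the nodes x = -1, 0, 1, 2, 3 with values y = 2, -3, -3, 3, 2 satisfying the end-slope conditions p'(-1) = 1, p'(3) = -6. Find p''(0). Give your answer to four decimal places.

With σ_i denoting the second derivative at x_i, h_i = 1, 1, 1, 1, and Δ_i = (y_(i+1) − y_i)/h_i = -5, 0, 6, -1:
  1·σ_0 + 4·σ_1 + 1·σ_2 = 6(Δ_1 - Δ_0) = 30
  1·σ_1 + 4·σ_2 + 1·σ_3 = 6(Δ_2 - Δ_1) = 36
  1·σ_2 + 4·σ_3 + 1·σ_4 = 6(Δ_3 - Δ_2) = -42
Clamped end conditions give two more equations: 2h_0·σ_0 + h_0·σ_1 = 6(Δ_0 - p'(-1)) = -36 and h_3·σ_3 + 2h_3·σ_4 = 6(p'(3) - Δ_3) = -30.
Hence σ_0 = -661/28, σ_1 = 157/14, σ_2 = 35/4, σ_3 = -143/14, σ_4 = -277/28.

11.2143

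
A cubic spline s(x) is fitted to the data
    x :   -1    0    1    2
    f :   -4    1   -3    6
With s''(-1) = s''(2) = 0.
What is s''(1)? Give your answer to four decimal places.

Let M_i = s''(x_i). Step sizes h_i = 1, 1, 1; slopes of the chords Δ_i = (y_(i+1) - y_i)/h_i = 5, -4, 9.
  1·M_0 + 4·M_1 + 1·M_2 = 6(Δ_1 - Δ_0) = -54
  1·M_1 + 4·M_2 + 1·M_3 = 6(Δ_2 - Δ_1) = 78
Natural end conditions: M_0 = M_3 = 0.
Solving the tridiagonal system: M_0 = 0, M_1 = -98/5, M_2 = 122/5, M_3 = 0.

24.4000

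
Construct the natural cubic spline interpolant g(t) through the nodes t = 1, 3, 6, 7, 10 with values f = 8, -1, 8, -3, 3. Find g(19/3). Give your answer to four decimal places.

4.7061

Write m_i for g''(x_i). With h_i = 2, 3, 1, 3 and divided differences Δ_i = -9/2, 3, -11, 2, the continuity of g' gives the tridiagonal system
  2·m_0 + 10·m_1 + 3·m_2 = 6(Δ_1 - Δ_0) = 45
  3·m_1 + 8·m_2 + 1·m_3 = 6(Δ_2 - Δ_1) = -84
  1·m_2 + 8·m_3 + 3·m_4 = 6(Δ_3 - Δ_2) = 78
Natural end conditions: m_0 = m_4 = 0.
Solving the tridiagonal system: m_0 = 0, m_1 = 565/62, m_2 = -1430/93, m_3 = 2171/186, m_4 = 0.
On [6, 7], g(t) = 8 - 2909/372·(t - 6) - 715/93·(t - 6)² + 559/124·(t - 6)³.
With (t - 6) = 1/3: g(19/3) = 1313/279.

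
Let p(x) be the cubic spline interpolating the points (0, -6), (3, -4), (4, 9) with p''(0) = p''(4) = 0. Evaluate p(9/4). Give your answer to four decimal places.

Let M_i = p''(x_i). Step sizes h_i = 3, 1; slopes of the chords Δ_i = (y_(i+1) - y_i)/h_i = 2/3, 13.
  3·M_0 + 8·M_1 + 1·M_2 = 6(Δ_1 - Δ_0) = 74
Natural end conditions: M_0 = M_2 = 0.
Forward elimination and back-substitution give M_0 = 0, M_1 = 37/4, M_2 = 0.
On [0, 3], p(x) = -6 - 95/24·x + 0·x² + 37/72·x³.
With x = 9/4: p(9/4) = -4635/512.

-9.0527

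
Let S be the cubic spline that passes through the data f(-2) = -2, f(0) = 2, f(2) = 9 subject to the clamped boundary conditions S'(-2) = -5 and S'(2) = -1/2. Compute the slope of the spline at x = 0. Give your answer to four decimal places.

With M_i denoting the second derivative at x_i, h_i = 2, 2, and Δ_i = (y_(i+1) − y_i)/h_i = 2, 7/2:
  2·M_0 + 8·M_1 + 2·M_2 = 6(Δ_1 - Δ_0) = 9
Clamped end conditions give two more equations: 2h_0·M_0 + h_0·M_1 = 6(Δ_0 - S'(-2)) = 42 and h_1·M_1 + 2h_1·M_2 = 6(S'(2) - Δ_1) = -24.
Solving the tridiagonal system: M_0 = 21/2, M_1 = 0, M_2 = -6.
On [0, 2], S'(x) = b_1 + 2c_1·x + 3d_1·x² with b_1 = Δ_1 - h_1(2M_1 + M_2)/6 = 11/2, c_1 = M_1/2 = 0, d_1 = (M_2 - M_1)/(6h_1) = -1/2. So S'(0) = 11/2.

5.5000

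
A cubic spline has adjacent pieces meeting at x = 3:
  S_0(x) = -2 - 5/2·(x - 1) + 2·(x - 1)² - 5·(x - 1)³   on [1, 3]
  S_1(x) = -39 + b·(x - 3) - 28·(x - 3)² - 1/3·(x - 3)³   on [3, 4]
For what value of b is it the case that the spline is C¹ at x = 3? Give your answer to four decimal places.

S_0'(x) = -5/2 + 4·(x - 1) - 15·(x - 1)², so S_0'(3) = -109/2. On the right, S_1'(3) = b, so b = -109/2.

-54.5000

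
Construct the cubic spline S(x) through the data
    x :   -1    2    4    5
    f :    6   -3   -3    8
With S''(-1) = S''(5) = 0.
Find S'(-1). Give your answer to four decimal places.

-2.7857

Write m_i for S''(x_i). With h_i = 3, 2, 1 and divided differences Δ_i = -3, 0, 11, the continuity of S' gives the tridiagonal system
  3·m_0 + 10·m_1 + 2·m_2 = 6(Δ_1 - Δ_0) = 18
  2·m_1 + 6·m_2 + 1·m_3 = 6(Δ_2 - Δ_1) = 66
Natural end conditions: m_0 = m_3 = 0.
Hence m_0 = 0, m_1 = -3/7, m_2 = 78/7, m_3 = 0.
On [-1, 2], S'(x) = b_0 + 2c_0·(x + 1) + 3d_0·(x + 1)² with b_0 = Δ_0 - h_0(2m_0 + m_1)/6 = -39/14, c_0 = m_0/2 = 0, d_0 = (m_1 - m_0)/(6h_0) = -1/42. So S'(-1) = -39/14.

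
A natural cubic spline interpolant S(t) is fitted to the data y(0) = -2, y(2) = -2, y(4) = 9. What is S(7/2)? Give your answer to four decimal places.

Write M_i for S''(x_i). With h_i = 2, 2 and divided differences Δ_i = 0, 11/2, the continuity of S' gives the tridiagonal system
  2·M_0 + 8·M_1 + 2·M_2 = 6(Δ_1 - Δ_0) = 33
Natural end conditions: M_0 = M_2 = 0.
Forward elimination and back-substitution give M_0 = 0, M_1 = 33/8, M_2 = 0.
On [2, 4], S(t) = -2 + 11/4·(t - 2) + 33/16·(t - 2)² - 11/32·(t - 2)³.
With (t - 2) = 3/2: S(7/2) = 1435/256.

5.6055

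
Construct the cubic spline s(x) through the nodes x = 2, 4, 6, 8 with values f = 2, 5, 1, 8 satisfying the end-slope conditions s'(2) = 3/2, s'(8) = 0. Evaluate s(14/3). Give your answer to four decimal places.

3.4296

With M_i denoting the second derivative at x_i, h_i = 2, 2, 2, and Δ_i = (y_(i+1) − y_i)/h_i = 3/2, -2, 7/2:
  2·M_0 + 8·M_1 + 2·M_2 = 6(Δ_1 - Δ_0) = -21
  2·M_1 + 8·M_2 + 2·M_3 = 6(Δ_2 - Δ_1) = 33
Clamped end conditions give two more equations: 2h_0·M_0 + h_0·M_1 = 6(Δ_0 - s'(2)) = 0 and h_2·M_2 + 2h_2·M_3 = 6(s'(8) - Δ_2) = -21.
Hence M_0 = 13/5, M_1 = -26/5, M_2 = 77/10, M_3 = -91/10.
On [4, 6], s(x) = 5 - 11/10·(x - 4) - 13/5·(x - 4)² + 43/40·(x - 4)³.
With (x - 4) = 2/3: s(14/3) = 463/135.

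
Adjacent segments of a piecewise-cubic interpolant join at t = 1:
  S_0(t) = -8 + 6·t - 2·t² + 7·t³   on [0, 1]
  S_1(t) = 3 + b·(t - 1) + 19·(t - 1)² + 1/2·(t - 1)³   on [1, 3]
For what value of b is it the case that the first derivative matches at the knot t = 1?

23

S_0'(t) = 6 - 4·t + 21·t², so S_0'(1) = 23. On the right, S_1'(1) = b, so b = 23.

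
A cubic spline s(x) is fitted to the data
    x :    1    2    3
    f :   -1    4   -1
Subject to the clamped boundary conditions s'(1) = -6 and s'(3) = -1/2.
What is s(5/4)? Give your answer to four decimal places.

-1.1387

Put σ_i = s'' at the i-th knot. Here h = (1, 1) and Δ = (5, -5), so the interior equations h_(i-1)·σ_(i-1) + 2(h_(i-1)+h_i)·σ_i + h_i·σ_(i+1) = 6(Δ_i − Δ_(i-1)) read
  1·σ_0 + 4·σ_1 + 1·σ_2 = 6(Δ_1 - Δ_0) = -60
Clamped end conditions give two more equations: 2h_0·σ_0 + h_0·σ_1 = 6(Δ_0 - s'(1)) = 66 and h_1·σ_1 + 2h_1·σ_2 = 6(s'(3) - Δ_1) = 27.
Hence σ_0 = 203/4, σ_1 = -71/2, σ_2 = 125/4.
On [1, 2], s(x) = -1 - 6·(x - 1) + 203/8·(x - 1)² - 115/8·(x - 1)³.
With (x - 1) = 1/4: s(5/4) = -583/512.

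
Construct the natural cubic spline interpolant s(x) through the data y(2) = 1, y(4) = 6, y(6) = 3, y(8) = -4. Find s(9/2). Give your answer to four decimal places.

With M_i denoting the second derivative at x_i, h_i = 2, 2, 2, and Δ_i = (y_(i+1) − y_i)/h_i = 5/2, -3/2, -7/2:
  2·M_0 + 8·M_1 + 2·M_2 = 6(Δ_1 - Δ_0) = -24
  2·M_1 + 8·M_2 + 2·M_3 = 6(Δ_2 - Δ_1) = -12
Natural end conditions: M_0 = M_3 = 0.
Hence M_0 = 0, M_1 = -14/5, M_2 = -4/5, M_3 = 0.
On [4, 6], s(x) = 6 + 19/30·(x - 4) - 7/5·(x - 4)² + 1/6·(x - 4)³.
With (x - 4) = 1/2: s(9/2) = 479/80.

5.9875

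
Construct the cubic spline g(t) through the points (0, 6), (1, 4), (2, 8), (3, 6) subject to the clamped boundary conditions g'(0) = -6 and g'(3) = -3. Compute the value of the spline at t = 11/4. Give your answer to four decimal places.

6.8094

With m_i denoting the second derivative at x_i, h_i = 1, 1, 1, and Δ_i = (y_(i+1) − y_i)/h_i = -2, 4, -2:
  1·m_0 + 4·m_1 + 1·m_2 = 6(Δ_1 - Δ_0) = 36
  1·m_1 + 4·m_2 + 1·m_3 = 6(Δ_2 - Δ_1) = -36
Clamped end conditions give two more equations: 2h_0·m_0 + h_0·m_1 = 6(Δ_0 - g'(0)) = 24 and h_2·m_2 + 2h_2·m_3 = 6(g'(3) - Δ_2) = -6.
Solving: m_0 = 34/5, m_1 = 52/5, m_2 = -62/5, m_3 = 16/5.
On [2, 3], g(t) = 8 + 8/5·(t - 2) - 31/5·(t - 2)² + 13/5·(t - 2)³.
With (t - 2) = 3/4: g(11/4) = 2179/320.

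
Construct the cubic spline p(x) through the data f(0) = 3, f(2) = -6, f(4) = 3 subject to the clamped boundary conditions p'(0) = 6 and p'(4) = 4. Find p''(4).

-8

Write m_i for p''(x_i). With h_i = 2, 2 and divided differences Δ_i = -9/2, 9/2, the continuity of p' gives the tridiagonal system
  2·m_0 + 8·m_1 + 2·m_2 = 6(Δ_1 - Δ_0) = 54
Clamped end conditions give two more equations: 2h_0·m_0 + h_0·m_1 = 6(Δ_0 - p'(0)) = -63 and h_1·m_1 + 2h_1·m_2 = 6(p'(4) - Δ_1) = -3.
Forward elimination and back-substitution give m_0 = -23, m_1 = 29/2, m_2 = -8.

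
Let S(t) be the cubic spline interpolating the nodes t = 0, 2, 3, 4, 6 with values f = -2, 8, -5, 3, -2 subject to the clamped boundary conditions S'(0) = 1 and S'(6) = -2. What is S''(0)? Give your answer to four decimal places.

22.5250

Put M_i = S'' at the i-th knot. Here h = (2, 1, 1, 2) and Δ = (5, -13, 8, -5/2), so the interior equations h_(i-1)·M_(i-1) + 2(h_(i-1)+h_i)·M_i + h_i·M_(i+1) = 6(Δ_i − Δ_(i-1)) read
  2·M_0 + 6·M_1 + 1·M_2 = 6(Δ_1 - Δ_0) = -108
  1·M_1 + 4·M_2 + 1·M_3 = 6(Δ_2 - Δ_1) = 126
  1·M_2 + 6·M_3 + 2·M_4 = 6(Δ_3 - Δ_2) = -63
Clamped end conditions give two more equations: 2h_0·M_0 + h_0·M_1 = 6(Δ_0 - S'(0)) = 24 and h_3·M_3 + 2h_3·M_4 = 6(S'(6) - Δ_3) = 3.
Forward elimination and back-substitution give M_0 = 901/40, M_1 = -661/20, M_2 = 181/4, M_3 = -439/20, M_4 = 469/40.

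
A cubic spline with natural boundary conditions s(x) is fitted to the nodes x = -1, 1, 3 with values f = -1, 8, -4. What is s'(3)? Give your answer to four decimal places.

Let M_i = s''(x_i). Step sizes h_i = 2, 2; slopes of the chords Δ_i = (y_(i+1) - y_i)/h_i = 9/2, -6.
  2·M_0 + 8·M_1 + 2·M_2 = 6(Δ_1 - Δ_0) = -63
Natural end conditions: M_0 = M_2 = 0.
Solving the tridiagonal system: M_0 = 0, M_1 = -63/8, M_2 = 0.
On [1, 3], s'(x) = b_1 + 2c_1·(x - 1) + 3d_1·(x - 1)² with b_1 = Δ_1 - h_1(2M_1 + M_2)/6 = -3/4, c_1 = M_1/2 = -63/16, d_1 = (M_2 - M_1)/(6h_1) = 21/32. So s'(3) = -69/8.

-8.6250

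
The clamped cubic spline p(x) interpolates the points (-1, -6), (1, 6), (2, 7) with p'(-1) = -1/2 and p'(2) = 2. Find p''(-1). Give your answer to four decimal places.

Write σ_i for p''(x_i). With h_i = 2, 1 and divided differences Δ_i = 6, 1, the continuity of p' gives the tridiagonal system
  2·σ_0 + 6·σ_1 + 1·σ_2 = 6(Δ_1 - Δ_0) = -30
Clamped end conditions give two more equations: 2h_0·σ_0 + h_0·σ_1 = 6(Δ_0 - p'(-1)) = 39 and h_1·σ_1 + 2h_1·σ_2 = 6(p'(2) - Δ_1) = 6.
Hence σ_0 = 187/12, σ_1 = -35/3, σ_2 = 53/6.

15.5833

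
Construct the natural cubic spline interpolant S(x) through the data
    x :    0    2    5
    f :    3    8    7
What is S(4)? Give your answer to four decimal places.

8.0889

Let M_i = S''(x_i). Step sizes h_i = 2, 3; slopes of the chords Δ_i = (y_(i+1) - y_i)/h_i = 5/2, -1/3.
  2·M_0 + 10·M_1 + 3·M_2 = 6(Δ_1 - Δ_0) = -17
Natural end conditions: M_0 = M_2 = 0.
Solving: M_0 = 0, M_1 = -17/10, M_2 = 0.
On [2, 5], S(x) = 8 + 41/30·(x - 2) - 17/20·(x - 2)² + 17/180·(x - 2)³.
With (x - 2) = 2: S(4) = 364/45.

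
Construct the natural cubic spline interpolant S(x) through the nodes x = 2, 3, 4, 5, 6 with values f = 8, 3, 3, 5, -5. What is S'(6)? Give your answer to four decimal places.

-13.2679

Let M_i = S''(x_i). Step sizes h_i = 1, 1, 1, 1; slopes of the chords Δ_i = (y_(i+1) - y_i)/h_i = -5, 0, 2, -10.
  1·M_0 + 4·M_1 + 1·M_2 = 6(Δ_1 - Δ_0) = 30
  1·M_1 + 4·M_2 + 1·M_3 = 6(Δ_2 - Δ_1) = 12
  1·M_2 + 4·M_3 + 1·M_4 = 6(Δ_3 - Δ_2) = -72
Natural end conditions: M_0 = M_4 = 0.
Solving: M_0 = 0, M_1 = 165/28, M_2 = 45/7, M_3 = -549/28, M_4 = 0.
On [5, 6], S'(x) = b_3 + 2c_3·(x - 5) + 3d_3·(x - 5)² with b_3 = Δ_3 - h_3(2M_3 + M_4)/6 = -97/28, c_3 = M_3/2 = -549/56, d_3 = (M_4 - M_3)/(6h_3) = 183/56. So S'(6) = -743/56.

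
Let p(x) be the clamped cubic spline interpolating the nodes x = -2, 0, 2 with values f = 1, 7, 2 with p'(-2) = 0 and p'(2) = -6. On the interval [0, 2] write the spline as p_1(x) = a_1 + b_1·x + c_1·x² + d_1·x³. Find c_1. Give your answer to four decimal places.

-2.6250

With M_i denoting the second derivative at x_i, h_i = 2, 2, and Δ_i = (y_(i+1) − y_i)/h_i = 3, -5/2:
  2·M_0 + 8·M_1 + 2·M_2 = 6(Δ_1 - Δ_0) = -33
Clamped end conditions give two more equations: 2h_0·M_0 + h_0·M_1 = 6(Δ_0 - p'(-2)) = 18 and h_1·M_1 + 2h_1·M_2 = 6(p'(2) - Δ_1) = -21.
Solving: M_0 = 57/8, M_1 = -21/4, M_2 = -21/8.
On [0, 2], with p_1(x) = a_1 + b_1·x + c_1·x² + d_1·x³: c_1 = M_1/2 = -21/8, d_1 = (M_2 - M_1)/(6h_1) = 7/32, b_1 = Δ_1 - h_1(2M_1 + M_2)/6 = 15/8.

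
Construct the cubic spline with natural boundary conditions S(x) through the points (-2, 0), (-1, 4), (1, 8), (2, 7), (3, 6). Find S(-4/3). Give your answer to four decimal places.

2.7335

Write σ_i for S''(x_i). With h_i = 1, 2, 1, 1 and divided differences Δ_i = 4, 2, -1, -1, the continuity of S' gives the tridiagonal system
  1·σ_0 + 6·σ_1 + 2·σ_2 = 6(Δ_1 - Δ_0) = -12
  2·σ_1 + 6·σ_2 + 1·σ_3 = 6(Δ_2 - Δ_1) = -18
  1·σ_2 + 4·σ_3 + 1·σ_4 = 6(Δ_3 - Δ_2) = 0
Natural end conditions: σ_0 = σ_4 = 0.
Solving: σ_0 = 0, σ_1 = -66/61, σ_2 = -168/61, σ_3 = 42/61, σ_4 = 0.
On [-2, -1], S(x) = 0 + 255/61·(x + 2) + 0·(x + 2)² - 11/61·(x + 2)³.
With (x + 2) = 2/3: S(-4/3) = 4502/1647.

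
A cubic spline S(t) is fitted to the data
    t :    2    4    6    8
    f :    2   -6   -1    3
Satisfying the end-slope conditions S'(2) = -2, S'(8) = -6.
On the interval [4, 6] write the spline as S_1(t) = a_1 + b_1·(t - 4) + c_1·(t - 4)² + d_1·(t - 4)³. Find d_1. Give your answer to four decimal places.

-0.4000

Put M_i = S'' at the i-th knot. Here h = (2, 2, 2) and Δ = (-4, 5/2, 2), so the interior equations h_(i-1)·M_(i-1) + 2(h_(i-1)+h_i)·M_i + h_i·M_(i+1) = 6(Δ_i − Δ_(i-1)) read
  2·M_0 + 8·M_1 + 2·M_2 = 6(Δ_1 - Δ_0) = 39
  2·M_1 + 8·M_2 + 2·M_3 = 6(Δ_2 - Δ_1) = -3
Clamped end conditions give two more equations: 2h_0·M_0 + h_0·M_1 = 6(Δ_0 - S'(2)) = -12 and h_2·M_2 + 2h_2·M_3 = 6(S'(8) - Δ_2) = -48.
Solving: M_0 = -181/30, M_1 = 91/15, M_2 = 19/15, M_3 = -379/30.
On [4, 6], with S_1(t) = a_1 + b_1·(t - 4) + c_1·(t - 4)² + d_1·(t - 4)³: c_1 = M_1/2 = 91/30, d_1 = (M_2 - M_1)/(6h_1) = -2/5, b_1 = Δ_1 - h_1(2M_1 + M_2)/6 = -59/30.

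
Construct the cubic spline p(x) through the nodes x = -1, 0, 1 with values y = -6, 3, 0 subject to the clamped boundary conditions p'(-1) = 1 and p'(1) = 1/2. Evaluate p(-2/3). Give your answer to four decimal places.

Put M_i = p'' at the i-th knot. Here h = (1, 1) and Δ = (9, -3), so the interior equations h_(i-1)·M_(i-1) + 2(h_(i-1)+h_i)·M_i + h_i·M_(i+1) = 6(Δ_i − Δ_(i-1)) read
  1·M_0 + 4·M_1 + 1·M_2 = 6(Δ_1 - Δ_0) = -72
Clamped end conditions give two more equations: 2h_0·M_0 + h_0·M_1 = 6(Δ_0 - p'(-1)) = 48 and h_1·M_1 + 2h_1·M_2 = 6(p'(1) - Δ_1) = 21.
Solving the tridiagonal system: M_0 = 167/4, M_1 = -71/2, M_2 = 113/4.
On [-1, 0], p(x) = -6 + 1·(x + 1) + 167/8·(x + 1)² - 103/8·(x + 1)³.
With (x + 1) = 1/3: p(-2/3) = -413/108.

-3.8241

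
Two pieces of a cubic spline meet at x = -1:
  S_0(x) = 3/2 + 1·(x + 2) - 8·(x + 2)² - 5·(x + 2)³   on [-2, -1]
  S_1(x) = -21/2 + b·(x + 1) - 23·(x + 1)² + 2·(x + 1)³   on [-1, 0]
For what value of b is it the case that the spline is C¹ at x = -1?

S_0'(x) = 1 - 16·(x + 2) - 15·(x + 2)², so S_0'(-1) = -30. On the right, S_1'(-1) = b, so b = -30.

-30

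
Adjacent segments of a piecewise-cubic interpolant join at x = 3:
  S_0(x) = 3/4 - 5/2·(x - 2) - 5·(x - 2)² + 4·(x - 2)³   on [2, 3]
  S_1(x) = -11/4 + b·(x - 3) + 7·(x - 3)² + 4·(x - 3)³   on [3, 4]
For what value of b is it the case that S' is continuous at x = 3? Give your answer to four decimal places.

S_0'(x) = -5/2 - 10·(x - 2) + 12·(x - 2)², so S_0'(3) = -1/2. On the right, S_1'(3) = b, so b = -1/2.

-0.5000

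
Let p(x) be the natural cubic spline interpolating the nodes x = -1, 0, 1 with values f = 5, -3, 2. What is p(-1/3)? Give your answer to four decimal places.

Put σ_i = p'' at the i-th knot. Here h = (1, 1) and Δ = (-8, 5), so the interior equations h_(i-1)·σ_(i-1) + 2(h_(i-1)+h_i)·σ_i + h_i·σ_(i+1) = 6(Δ_i − Δ_(i-1)) read
  1·σ_0 + 4·σ_1 + 1·σ_2 = 6(Δ_1 - Δ_0) = 78
Natural end conditions: σ_0 = σ_2 = 0.
Solving: σ_0 = 0, σ_1 = 39/2, σ_2 = 0.
On [-1, 0], p(x) = 5 - 45/4·(x + 1) + 0·(x + 1)² + 13/4·(x + 1)³.
With (x + 1) = 2/3: p(-1/3) = -83/54.

-1.5370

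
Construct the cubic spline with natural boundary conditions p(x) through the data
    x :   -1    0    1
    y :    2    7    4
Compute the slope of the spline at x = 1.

-5

Put M_i = p'' at the i-th knot. Here h = (1, 1) and Δ = (5, -3), so the interior equations h_(i-1)·M_(i-1) + 2(h_(i-1)+h_i)·M_i + h_i·M_(i+1) = 6(Δ_i − Δ_(i-1)) read
  1·M_0 + 4·M_1 + 1·M_2 = 6(Δ_1 - Δ_0) = -48
Natural end conditions: M_0 = M_2 = 0.
Solving: M_0 = 0, M_1 = -12, M_2 = 0.
On [0, 1], p'(x) = b_1 + 2c_1·x + 3d_1·x² with b_1 = Δ_1 - h_1(2M_1 + M_2)/6 = 1, c_1 = M_1/2 = -6, d_1 = (M_2 - M_1)/(6h_1) = 2. So p'(1) = -5.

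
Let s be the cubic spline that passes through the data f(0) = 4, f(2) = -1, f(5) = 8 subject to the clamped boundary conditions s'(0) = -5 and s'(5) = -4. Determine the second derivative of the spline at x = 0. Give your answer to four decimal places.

Let m_i = s''(x_i). Step sizes h_i = 2, 3; slopes of the chords Δ_i = (y_(i+1) - y_i)/h_i = -5/2, 3.
  2·m_0 + 10·m_1 + 3·m_2 = 6(Δ_1 - Δ_0) = 33
Clamped end conditions give two more equations: 2h_0·m_0 + h_0·m_1 = 6(Δ_0 - s'(0)) = 15 and h_1·m_1 + 2h_1·m_2 = 6(s'(5) - Δ_1) = -42.
Hence m_0 = 13/20, m_1 = 31/5, m_2 = -101/10.

0.6500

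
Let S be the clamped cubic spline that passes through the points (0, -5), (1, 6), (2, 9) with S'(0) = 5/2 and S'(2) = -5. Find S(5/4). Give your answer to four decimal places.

Put M_i = S'' at the i-th knot. Here h = (1, 1) and Δ = (11, 3), so the interior equations h_(i-1)·M_(i-1) + 2(h_(i-1)+h_i)·M_i + h_i·M_(i+1) = 6(Δ_i − Δ_(i-1)) read
  1·M_0 + 4·M_1 + 1·M_2 = 6(Δ_1 - Δ_0) = -48
Clamped end conditions give two more equations: 2h_0·M_0 + h_0·M_1 = 6(Δ_0 - S'(0)) = 51 and h_1·M_1 + 2h_1·M_2 = 6(S'(2) - Δ_1) = -48.
Hence M_0 = 135/4, M_1 = -33/2, M_2 = -63/4.
On [1, 2], S(t) = 6 + 89/8·(t - 1) - 33/4·(t - 1)² + 1/8·(t - 1)³.
With (t - 1) = 1/4: S(5/4) = 4233/512.

8.2676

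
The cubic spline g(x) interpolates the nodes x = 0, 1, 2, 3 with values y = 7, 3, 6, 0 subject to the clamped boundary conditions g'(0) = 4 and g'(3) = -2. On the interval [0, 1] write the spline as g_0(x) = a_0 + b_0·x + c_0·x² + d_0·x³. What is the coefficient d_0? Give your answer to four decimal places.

10.6000

Write m_i for g''(x_i). With h_i = 1, 1, 1 and divided differences Δ_i = -4, 3, -6, the continuity of g' gives the tridiagonal system
  1·m_0 + 4·m_1 + 1·m_2 = 6(Δ_1 - Δ_0) = 42
  1·m_1 + 4·m_2 + 1·m_3 = 6(Δ_2 - Δ_1) = -54
Clamped end conditions give two more equations: 2h_0·m_0 + h_0·m_1 = 6(Δ_0 - g'(0)) = -48 and h_2·m_2 + 2h_2·m_3 = 6(g'(3) - Δ_2) = 24.
Hence m_0 = -186/5, m_1 = 132/5, m_2 = -132/5, m_3 = 126/5.
On [0, 1], with g_0(x) = a_0 + b_0·x + c_0·x² + d_0·x³: c_0 = m_0/2 = -93/5, d_0 = (m_1 - m_0)/(6h_0) = 53/5, b_0 = Δ_0 - h_0(2m_0 + m_1)/6 = 4.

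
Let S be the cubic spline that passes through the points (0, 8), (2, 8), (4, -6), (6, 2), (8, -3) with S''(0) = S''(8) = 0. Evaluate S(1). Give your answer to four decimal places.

With M_i denoting the second derivative at x_i, h_i = 2, 2, 2, 2, and Δ_i = (y_(i+1) − y_i)/h_i = 0, -7, 4, -5/2:
  2·M_0 + 8·M_1 + 2·M_2 = 6(Δ_1 - Δ_0) = -42
  2·M_1 + 8·M_2 + 2·M_3 = 6(Δ_2 - Δ_1) = 66
  2·M_2 + 8·M_3 + 2·M_4 = 6(Δ_3 - Δ_2) = -39
Natural end conditions: M_0 = M_4 = 0.
Solving the tridiagonal system: M_0 = 0, M_1 = -933/112, M_2 = 345/28, M_3 = -891/112, M_4 = 0.
On [0, 2], S(x) = 8 + 311/112·x + 0·x² - 311/448·x³.
With x = 1: S(1) = 4517/448.

10.0826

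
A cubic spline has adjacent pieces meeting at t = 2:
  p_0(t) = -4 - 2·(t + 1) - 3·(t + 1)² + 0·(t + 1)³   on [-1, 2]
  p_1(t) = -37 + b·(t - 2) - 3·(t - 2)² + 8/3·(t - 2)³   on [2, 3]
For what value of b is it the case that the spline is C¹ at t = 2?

-20

p_0'(t) = -2 - 6·(t + 1) + 0·(t + 1)², so p_0'(2) = -20. On the right, p_1'(2) = b, so b = -20.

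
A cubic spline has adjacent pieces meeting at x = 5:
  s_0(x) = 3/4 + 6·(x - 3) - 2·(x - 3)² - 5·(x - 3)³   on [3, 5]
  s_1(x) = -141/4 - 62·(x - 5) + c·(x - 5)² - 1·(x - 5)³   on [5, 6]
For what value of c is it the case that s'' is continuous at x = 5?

-32

s_0''(x) = -4 - 30·(x - 3), so s_0''(5) = -64. On the right, s_1''(5) = 2c, so c = -32.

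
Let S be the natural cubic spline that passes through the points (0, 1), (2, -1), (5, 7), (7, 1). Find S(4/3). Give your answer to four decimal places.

Put m_i = S'' at the i-th knot. Here h = (2, 3, 2) and Δ = (-1, 8/3, -3), so the interior equations h_(i-1)·m_(i-1) + 2(h_(i-1)+h_i)·m_i + h_i·m_(i+1) = 6(Δ_i − Δ_(i-1)) read
  2·m_0 + 10·m_1 + 3·m_2 = 6(Δ_1 - Δ_0) = 22
  3·m_1 + 10·m_2 + 2·m_3 = 6(Δ_2 - Δ_1) = -34
Natural end conditions: m_0 = m_3 = 0.
Forward elimination and back-substitution give m_0 = 0, m_1 = 46/13, m_2 = -58/13, m_3 = 0.
On [0, 2], S(x) = 1 - 85/39·x + 0·x² + 23/78·x³.
With x = 4/3: S(4/3) = -1271/1053.

-1.2070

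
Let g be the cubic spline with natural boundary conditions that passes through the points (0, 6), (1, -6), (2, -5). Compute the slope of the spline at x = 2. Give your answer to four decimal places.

Write M_i for g''(x_i). With h_i = 1, 1 and divided differences Δ_i = -12, 1, the continuity of g' gives the tridiagonal system
  1·M_0 + 4·M_1 + 1·M_2 = 6(Δ_1 - Δ_0) = 78
Natural end conditions: M_0 = M_2 = 0.
Solving the tridiagonal system: M_0 = 0, M_1 = 39/2, M_2 = 0.
On [1, 2], g'(x) = b_1 + 2c_1·(x - 1) + 3d_1·(x - 1)² with b_1 = Δ_1 - h_1(2M_1 + M_2)/6 = -11/2, c_1 = M_1/2 = 39/4, d_1 = (M_2 - M_1)/(6h_1) = -13/4. So g'(2) = 17/4.

4.2500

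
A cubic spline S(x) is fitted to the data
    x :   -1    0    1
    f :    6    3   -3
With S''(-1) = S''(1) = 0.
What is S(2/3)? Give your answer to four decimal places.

-0.7778

Let M_i = S''(x_i). Step sizes h_i = 1, 1; slopes of the chords Δ_i = (y_(i+1) - y_i)/h_i = -3, -6.
  1·M_0 + 4·M_1 + 1·M_2 = 6(Δ_1 - Δ_0) = -18
Natural end conditions: M_0 = M_2 = 0.
Forward elimination and back-substitution give M_0 = 0, M_1 = -9/2, M_2 = 0.
On [0, 1], S(x) = 3 - 9/2·x - 9/4·x² + 3/4·x³.
With x = 2/3: S(2/3) = -7/9.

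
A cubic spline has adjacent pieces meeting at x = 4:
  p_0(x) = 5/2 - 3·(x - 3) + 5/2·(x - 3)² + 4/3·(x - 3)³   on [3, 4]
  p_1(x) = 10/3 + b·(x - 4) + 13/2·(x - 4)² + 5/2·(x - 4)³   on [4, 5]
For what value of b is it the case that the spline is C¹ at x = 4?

6

p_0'(x) = -3 + 5·(x - 3) + 4·(x - 3)², so p_0'(4) = 6. On the right, p_1'(4) = b, so b = 6.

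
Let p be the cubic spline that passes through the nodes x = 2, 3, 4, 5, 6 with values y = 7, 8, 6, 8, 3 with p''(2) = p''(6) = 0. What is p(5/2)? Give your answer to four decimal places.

7.9554

Put m_i = p'' at the i-th knot. Here h = (1, 1, 1, 1) and Δ = (1, -2, 2, -5), so the interior equations h_(i-1)·m_(i-1) + 2(h_(i-1)+h_i)·m_i + h_i·m_(i+1) = 6(Δ_i − Δ_(i-1)) read
  1·m_0 + 4·m_1 + 1·m_2 = 6(Δ_1 - Δ_0) = -18
  1·m_1 + 4·m_2 + 1·m_3 = 6(Δ_2 - Δ_1) = 24
  1·m_2 + 4·m_3 + 1·m_4 = 6(Δ_3 - Δ_2) = -42
Natural end conditions: m_0 = m_4 = 0.
Forward elimination and back-substitution give m_0 = 0, m_1 = -51/7, m_2 = 78/7, m_3 = -93/7, m_4 = 0.
On [2, 3], p(x) = 7 + 31/14·(x - 2) + 0·(x - 2)² - 17/14·(x - 2)³.
With (x - 2) = 1/2: p(5/2) = 891/112.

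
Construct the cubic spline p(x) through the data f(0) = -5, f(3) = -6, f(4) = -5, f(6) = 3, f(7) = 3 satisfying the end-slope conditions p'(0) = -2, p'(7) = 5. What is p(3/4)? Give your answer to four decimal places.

-6.0184

Write σ_i for p''(x_i). With h_i = 3, 1, 2, 1 and divided differences Δ_i = -1/3, 1, 4, 0, the continuity of p' gives the tridiagonal system
  3·σ_0 + 8·σ_1 + 1·σ_2 = 6(Δ_1 - Δ_0) = 8
  1·σ_1 + 6·σ_2 + 2·σ_3 = 6(Δ_2 - Δ_1) = 18
  2·σ_2 + 6·σ_3 + 1·σ_4 = 6(Δ_3 - Δ_2) = -24
Clamped end conditions give two more equations: 2h_0·σ_0 + h_0·σ_1 = 6(Δ_0 - p'(0)) = 10 and h_3·σ_3 + 2h_3·σ_4 = 6(p'(7) - Δ_3) = 30.
Solving: σ_0 = 350/183, σ_1 = -30/61, σ_2 = 378/61, σ_3 = -570/61, σ_4 = 1200/61.
On [0, 3], p(x) = -5 - 2·x + 175/183·x² - 220/1647·x³.
With x = 3/4: p(3/4) = -2937/488.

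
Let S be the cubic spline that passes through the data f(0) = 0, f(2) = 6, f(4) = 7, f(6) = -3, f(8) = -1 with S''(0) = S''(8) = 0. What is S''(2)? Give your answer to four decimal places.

Write M_i for S''(x_i). With h_i = 2, 2, 2, 2 and divided differences Δ_i = 3, 1/2, -5, 1, the continuity of S' gives the tridiagonal system
  2·M_0 + 8·M_1 + 2·M_2 = 6(Δ_1 - Δ_0) = -15
  2·M_1 + 8·M_2 + 2·M_3 = 6(Δ_2 - Δ_1) = -33
  2·M_2 + 8·M_3 + 2·M_4 = 6(Δ_3 - Δ_2) = 36
Natural end conditions: M_0 = M_4 = 0.
Hence M_0 = 0, M_1 = -57/112, M_2 = -153/28, M_3 = 657/112, M_4 = 0.

-0.5089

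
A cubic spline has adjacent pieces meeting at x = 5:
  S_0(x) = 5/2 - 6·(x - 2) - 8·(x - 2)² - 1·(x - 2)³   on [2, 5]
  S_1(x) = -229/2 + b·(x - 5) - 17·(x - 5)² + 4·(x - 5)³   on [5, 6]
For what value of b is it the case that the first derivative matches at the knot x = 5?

S_0'(x) = -6 - 16·(x - 2) - 3·(x - 2)², so S_0'(5) = -81. On the right, S_1'(5) = b, so b = -81.

-81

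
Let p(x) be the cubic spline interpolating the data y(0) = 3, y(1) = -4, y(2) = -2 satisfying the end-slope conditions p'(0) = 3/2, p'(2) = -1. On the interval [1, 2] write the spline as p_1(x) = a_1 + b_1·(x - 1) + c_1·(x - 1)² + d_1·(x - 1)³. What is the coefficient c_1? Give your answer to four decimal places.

With M_i denoting the second derivative at x_i, h_i = 1, 1, and Δ_i = (y_(i+1) − y_i)/h_i = -7, 2:
  1·M_0 + 4·M_1 + 1·M_2 = 6(Δ_1 - Δ_0) = 54
Clamped end conditions give two more equations: 2h_0·M_0 + h_0·M_1 = 6(Δ_0 - p'(0)) = -51 and h_1·M_1 + 2h_1·M_2 = 6(p'(2) - Δ_1) = -18.
Forward elimination and back-substitution give M_0 = -161/4, M_1 = 59/2, M_2 = -95/4.
On [1, 2], with p_1(x) = a_1 + b_1·(x - 1) + c_1·(x - 1)² + d_1·(x - 1)³: c_1 = M_1/2 = 59/4, d_1 = (M_2 - M_1)/(6h_1) = -71/8, b_1 = Δ_1 - h_1(2M_1 + M_2)/6 = -31/8.

14.7500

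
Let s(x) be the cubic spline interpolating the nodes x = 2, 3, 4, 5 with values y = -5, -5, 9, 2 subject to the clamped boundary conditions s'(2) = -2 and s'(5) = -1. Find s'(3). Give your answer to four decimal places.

With σ_i denoting the second derivative at x_i, h_i = 1, 1, 1, and Δ_i = (y_(i+1) − y_i)/h_i = 0, 14, -7:
  1·σ_0 + 4·σ_1 + 1·σ_2 = 6(Δ_1 - Δ_0) = 84
  1·σ_1 + 4·σ_2 + 1·σ_3 = 6(Δ_2 - Δ_1) = -126
Clamped end conditions give two more equations: 2h_0·σ_0 + h_0·σ_1 = 6(Δ_0 - s'(2)) = 12 and h_2·σ_2 + 2h_2·σ_3 = 6(s'(5) - Δ_2) = 36.
Forward elimination and back-substitution give σ_0 = -188/15, σ_1 = 556/15, σ_2 = -776/15, σ_3 = 658/15.
On [3, 4], s'(x) = b_1 + 2c_1·(x - 3) + 3d_1·(x - 3)² with b_1 = Δ_1 - h_1(2σ_1 + σ_2)/6 = 154/15, c_1 = σ_1/2 = 278/15, d_1 = (σ_2 - σ_1)/(6h_1) = -74/5. So s'(3) = 154/15.

10.2667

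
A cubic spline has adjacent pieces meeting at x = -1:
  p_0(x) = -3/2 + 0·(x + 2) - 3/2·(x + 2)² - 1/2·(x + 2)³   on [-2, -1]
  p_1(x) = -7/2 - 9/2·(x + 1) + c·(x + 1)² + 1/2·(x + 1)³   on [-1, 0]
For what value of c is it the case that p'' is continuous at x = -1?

-3

p_0''(x) = -3 - 3·(x + 2), so p_0''(-1) = -6. On the right, p_1''(-1) = 2c, so c = -3.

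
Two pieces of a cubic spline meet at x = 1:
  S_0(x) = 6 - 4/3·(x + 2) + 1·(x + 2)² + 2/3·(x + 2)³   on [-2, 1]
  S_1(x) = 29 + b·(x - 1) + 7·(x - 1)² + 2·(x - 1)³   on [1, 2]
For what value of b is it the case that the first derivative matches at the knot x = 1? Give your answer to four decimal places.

S_0'(x) = -4/3 + 2·(x + 2) + 2·(x + 2)², so S_0'(1) = 68/3. On the right, S_1'(1) = b, so b = 68/3.

22.6667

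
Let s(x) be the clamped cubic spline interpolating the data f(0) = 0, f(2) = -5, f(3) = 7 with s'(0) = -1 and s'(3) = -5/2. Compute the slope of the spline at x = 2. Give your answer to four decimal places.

Let m_i = s''(x_i). Step sizes h_i = 2, 1; slopes of the chords Δ_i = (y_(i+1) - y_i)/h_i = -5/2, 12.
  2·m_0 + 6·m_1 + 1·m_2 = 6(Δ_1 - Δ_0) = 87
Clamped end conditions give two more equations: 2h_0·m_0 + h_0·m_1 = 6(Δ_0 - s'(0)) = -9 and h_1·m_1 + 2h_1·m_2 = 6(s'(3) - Δ_1) = -87.
Forward elimination and back-substitution give m_0 = -69/4, m_1 = 30, m_2 = -117/2.
On [2, 3], s'(x) = b_1 + 2c_1·(x - 2) + 3d_1·(x - 2)² with b_1 = Δ_1 - h_1(2m_1 + m_2)/6 = 47/4, c_1 = m_1/2 = 15, d_1 = (m_2 - m_1)/(6h_1) = -59/4. So s'(2) = 47/4.

11.7500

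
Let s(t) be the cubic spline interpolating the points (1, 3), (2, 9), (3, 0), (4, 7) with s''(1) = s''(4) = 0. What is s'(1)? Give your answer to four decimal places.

Let m_i = s''(x_i). Step sizes h_i = 1, 1, 1; slopes of the chords Δ_i = (y_(i+1) - y_i)/h_i = 6, -9, 7.
  1·m_0 + 4·m_1 + 1·m_2 = 6(Δ_1 - Δ_0) = -90
  1·m_1 + 4·m_2 + 1·m_3 = 6(Δ_2 - Δ_1) = 96
Natural end conditions: m_0 = m_3 = 0.
Forward elimination and back-substitution give m_0 = 0, m_1 = -152/5, m_2 = 158/5, m_3 = 0.
On [1, 2], s'(t) = b_0 + 2c_0·(t - 1) + 3d_0·(t - 1)² with b_0 = Δ_0 - h_0(2m_0 + m_1)/6 = 166/15, c_0 = m_0/2 = 0, d_0 = (m_1 - m_0)/(6h_0) = -76/15. So s'(1) = 166/15.

11.0667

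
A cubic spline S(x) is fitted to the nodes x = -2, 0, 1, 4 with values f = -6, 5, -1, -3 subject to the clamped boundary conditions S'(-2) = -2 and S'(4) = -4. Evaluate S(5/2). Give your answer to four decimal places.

Write m_i for S''(x_i). With h_i = 2, 1, 3 and divided differences Δ_i = 11/2, -6, -2/3, the continuity of S' gives the tridiagonal system
  2·m_0 + 6·m_1 + 1·m_2 = 6(Δ_1 - Δ_0) = -69
  1·m_1 + 8·m_2 + 3·m_3 = 6(Δ_2 - Δ_1) = 32
Clamped end conditions give two more equations: 2h_0·m_0 + h_0·m_1 = 6(Δ_0 - S'(-2)) = 45 and h_2·m_2 + 2h_2·m_3 = 6(S'(4) - Δ_2) = -20.
Solving: m_0 = 299/14, m_1 = -283/14, m_2 = 67/7, m_3 = -341/42.
On [1, 4], S(x) = -1 - 173/28·(x - 1) + 67/14·(x - 1)² - 743/756·(x - 1)³.
With (x - 1) = 3/2: S(5/2) = -631/224.

-2.8170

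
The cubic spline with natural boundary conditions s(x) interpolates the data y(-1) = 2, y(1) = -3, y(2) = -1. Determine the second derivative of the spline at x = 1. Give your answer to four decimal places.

4.5000

Let M_i = s''(x_i). Step sizes h_i = 2, 1; slopes of the chords Δ_i = (y_(i+1) - y_i)/h_i = -5/2, 2.
  2·M_0 + 6·M_1 + 1·M_2 = 6(Δ_1 - Δ_0) = 27
Natural end conditions: M_0 = M_2 = 0.
Hence M_0 = 0, M_1 = 9/2, M_2 = 0.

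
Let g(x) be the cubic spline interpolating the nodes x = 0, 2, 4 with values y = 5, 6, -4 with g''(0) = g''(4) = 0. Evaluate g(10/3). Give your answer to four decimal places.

0.1481

Write m_i for g''(x_i). With h_i = 2, 2 and divided differences Δ_i = 1/2, -5, the continuity of g' gives the tridiagonal system
  2·m_0 + 8·m_1 + 2·m_2 = 6(Δ_1 - Δ_0) = -33
Natural end conditions: m_0 = m_2 = 0.
Solving: m_0 = 0, m_1 = -33/8, m_2 = 0.
On [2, 4], g(x) = 6 - 9/4·(x - 2) - 33/16·(x - 2)² + 11/32·(x - 2)³.
With (x - 2) = 4/3: g(10/3) = 4/27.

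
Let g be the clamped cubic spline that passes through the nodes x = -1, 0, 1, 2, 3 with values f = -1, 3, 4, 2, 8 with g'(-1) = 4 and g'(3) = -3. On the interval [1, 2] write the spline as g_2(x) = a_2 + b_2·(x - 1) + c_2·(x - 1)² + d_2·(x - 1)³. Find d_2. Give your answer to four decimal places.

5.7143

Write σ_i for g''(x_i). With h_i = 1, 1, 1, 1 and divided differences Δ_i = 4, 1, -2, 6, the continuity of g' gives the tridiagonal system
  1·σ_0 + 4·σ_1 + 1·σ_2 = 6(Δ_1 - Δ_0) = -18
  1·σ_1 + 4·σ_2 + 1·σ_3 = 6(Δ_2 - Δ_1) = -18
  1·σ_2 + 4·σ_3 + 1·σ_4 = 6(Δ_3 - Δ_2) = 48
Clamped end conditions give two more equations: 2h_0·σ_0 + h_0·σ_1 = 6(Δ_0 - g'(-1)) = 0 and h_3·σ_3 + 2h_3·σ_4 = 6(g'(3) - Δ_3) = -54.
Solving the tridiagonal system: σ_0 = 8/7, σ_1 = -16/7, σ_2 = -10, σ_3 = 170/7, σ_4 = -274/7.
On [1, 2], with g_2(x) = a_2 + b_2·(x - 1) + c_2·(x - 1)² + d_2·(x - 1)³: c_2 = σ_2/2 = -5, d_2 = (σ_3 - σ_2)/(6h_2) = 40/7, b_2 = Δ_2 - h_2(2σ_2 + σ_3)/6 = -19/7.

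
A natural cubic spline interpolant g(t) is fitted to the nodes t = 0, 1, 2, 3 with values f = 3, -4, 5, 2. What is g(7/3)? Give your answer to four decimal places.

5.5802

Let m_i = g''(x_i). Step sizes h_i = 1, 1, 1; slopes of the chords Δ_i = (y_(i+1) - y_i)/h_i = -7, 9, -3.
  1·m_0 + 4·m_1 + 1·m_2 = 6(Δ_1 - Δ_0) = 96
  1·m_1 + 4·m_2 + 1·m_3 = 6(Δ_2 - Δ_1) = -72
Natural end conditions: m_0 = m_3 = 0.
Hence m_0 = 0, m_1 = 152/5, m_2 = -128/5, m_3 = 0.
On [2, 3], g(t) = 5 + 83/15·(t - 2) - 64/5·(t - 2)² + 64/15·(t - 2)³.
With (t - 2) = 1/3: g(7/3) = 452/81.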